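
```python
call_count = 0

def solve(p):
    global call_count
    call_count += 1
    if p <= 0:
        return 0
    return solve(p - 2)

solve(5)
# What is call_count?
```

Linear recursion stepping by 2: 4 calls from p=5 down to ≤0.

Answer: 4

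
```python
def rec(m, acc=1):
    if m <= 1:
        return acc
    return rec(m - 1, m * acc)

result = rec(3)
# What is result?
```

Accumulator trace (n, acc): (3, 1) -> (2, 3) -> (1, 6) -> return 6

Answer: 6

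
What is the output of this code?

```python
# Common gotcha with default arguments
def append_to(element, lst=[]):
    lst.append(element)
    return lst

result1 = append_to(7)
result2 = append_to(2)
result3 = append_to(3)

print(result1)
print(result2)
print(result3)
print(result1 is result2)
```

Key concept: mutable default argument gotcha.
Step by step:
`result1 = append_to(7)` → result1 = [7]
`result2 = append_to(2)` → result1 = [7, 2] (same object as result2); result2 = [7, 2] (same object as result1)
`result3 = append_to(3)` → result1 = [7, 2, 3] (same object as result2, result3); result2 = [7, 2, 3] (same object as result1, result3); result3 = [7, 2, 3] (same object as result1, result2)
`print(result1)` → prints [7, 2, 3]
`print(result2)` → prints [7, 2, 3]
`print(result3)` → prints [7, 2, 3]
`print(result1 is result2)` → prints True

Answer:
[7, 2, 3]
[7, 2, 3]
[7, 2, 3]
True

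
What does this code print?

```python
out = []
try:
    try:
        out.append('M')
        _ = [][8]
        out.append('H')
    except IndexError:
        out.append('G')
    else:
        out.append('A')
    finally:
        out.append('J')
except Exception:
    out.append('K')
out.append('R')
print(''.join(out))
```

Execution trace: 'M' (inner try body) → 'G' (inner except IndexError) → 'J' (inner finally) → 'R' (after the try/except). Output: MGJR

Answer: MGJR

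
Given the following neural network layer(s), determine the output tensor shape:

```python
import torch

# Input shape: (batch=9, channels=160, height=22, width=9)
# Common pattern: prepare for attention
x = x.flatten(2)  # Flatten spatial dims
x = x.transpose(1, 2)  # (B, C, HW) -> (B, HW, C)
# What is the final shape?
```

Input: (9, 160, 22, 9) -> after flatten(2): (9, 160, 198) -> Output: (9, 198, 160)

Answer: (9, 198, 160)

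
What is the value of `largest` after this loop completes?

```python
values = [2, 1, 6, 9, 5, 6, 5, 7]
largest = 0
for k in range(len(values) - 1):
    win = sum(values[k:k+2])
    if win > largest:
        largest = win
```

Max sum of 2-element window in [2, 1, 6, 9, 5, 6, 5, 7]
`largest` takes the values: 0 → 3 → 7 → 15

Answer: 15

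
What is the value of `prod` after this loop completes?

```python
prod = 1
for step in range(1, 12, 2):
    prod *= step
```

Product of 1, 3, 5, ... up to 11
`prod` takes the values: 1 → 3 → 15 → 105 → 945 → 10395

Answer: 10395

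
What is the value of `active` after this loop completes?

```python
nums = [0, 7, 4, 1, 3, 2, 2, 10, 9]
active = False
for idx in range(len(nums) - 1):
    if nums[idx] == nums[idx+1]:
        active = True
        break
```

Check consecutive duplicates in [0, 7, 4, 1, 3, 2, 2, 10, 9]
`active` takes the values: False → True

Answer: True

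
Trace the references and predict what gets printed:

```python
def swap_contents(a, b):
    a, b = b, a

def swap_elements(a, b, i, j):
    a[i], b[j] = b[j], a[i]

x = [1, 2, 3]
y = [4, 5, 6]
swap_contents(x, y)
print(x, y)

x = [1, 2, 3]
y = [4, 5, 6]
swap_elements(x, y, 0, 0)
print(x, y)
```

Key concept: parameter rebinding vs mutation.
Step by step:
`x = [1, 2, 3]` → x = [1, 2, 3]
`y = [4, 5, 6]` → y = [4, 5, 6]
`swap_contents(x, y)` → no visible change to tracked variables
`print(x, y)` → prints [1, 2, 3] [4, 5, 6]
`x = [1, 2, 3]` → x = [1, 2, 3]
`y = [4, 5, 6]` → y = [4, 5, 6]
`swap_elements(x, y, 0, 0)` → x = [4, 2, 3]; y = [1, 5, 6]
`print(x, y)` → prints [4, 2, 3] [1, 5, 6]

Answer:
[1, 2, 3] [4, 5, 6]
[4, 2, 3] [1, 5, 6]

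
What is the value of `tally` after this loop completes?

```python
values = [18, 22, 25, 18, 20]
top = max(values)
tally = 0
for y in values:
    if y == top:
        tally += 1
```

Count of max value 25 in [18, 22, 25, 18, 20]
`tally` takes the values: 0 → 1

Answer: 1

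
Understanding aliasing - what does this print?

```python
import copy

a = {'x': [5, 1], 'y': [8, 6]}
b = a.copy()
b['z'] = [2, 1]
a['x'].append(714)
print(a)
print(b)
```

Key concept: shallow copy of dict with mutable values.
Step by step:
`a = {'x': [5, 1], 'y': [8, 6]}` → a = {'x': [5, 1], 'y': [8, 6]}
`b = a.copy()` → b = {'x': [5, 1], 'y': [8, 6]}
`b['z'] = [2, 1]` → b = {'x': [5, 1], 'y': [8, 6], 'z': [2, 1]}
`a['x'].append(714)` → a = {'x': [5, 1, 714], 'y': [8, 6]}; b = {'x': [5, 1, 714], 'y': [8, 6], 'z': [2, 1]}
`print(a)` → prints {'x': [5, 1, 714], 'y': [8, 6]}
`print(b)` → prints {'x': [5, 1, 714], 'y': [8, 6], 'z': [2, 1]}

Answer:
{'x': [5, 1, 714], 'y': [8, 6]}
{'x': [5, 1, 714], 'y': [8, 6], 'z': [2, 1]}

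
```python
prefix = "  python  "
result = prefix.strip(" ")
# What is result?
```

Trace:
`prefix = "  python  "` → prefix = '  python  '
`result = prefix.strip(" ")` → result = 'python'
So result = 'python'

Answer: 'python'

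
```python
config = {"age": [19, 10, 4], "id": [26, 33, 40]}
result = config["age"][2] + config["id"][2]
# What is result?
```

Trace:
`config = {"age": [19, 10, 4], "id": [26, 33, 40]}` → config = {'age': [19, 10, 4], 'id': [26, 33, 40]}
`result = config["age"][2] + config["id"][2]` → result = 44
So result = 44

Answer: 44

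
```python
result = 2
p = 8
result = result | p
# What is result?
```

Trace:
`result = 2` → result = 2
`p = 8` → p = 8
`result = result | p` → result = 10
So result = 10

Answer: 10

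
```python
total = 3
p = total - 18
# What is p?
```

Trace:
`total = 3` → total = 3
`p = total - 18` → p = -15
So p = -15

Answer: -15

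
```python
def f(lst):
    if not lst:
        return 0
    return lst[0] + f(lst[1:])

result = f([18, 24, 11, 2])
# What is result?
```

18 + 24 + 11 + 2 + 0 = 55

Answer: 55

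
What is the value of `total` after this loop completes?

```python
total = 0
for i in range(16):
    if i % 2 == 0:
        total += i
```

Sum of even numbers 0 to 15
`total` takes the values: 0 → 2 → 6 → 12 → 20 → 30 → 42 → 56

Answer: 56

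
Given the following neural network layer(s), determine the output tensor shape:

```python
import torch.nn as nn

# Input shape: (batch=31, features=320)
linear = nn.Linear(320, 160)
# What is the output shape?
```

Input: (31, 320) -> Output: (31, 160)

Answer: (31, 160)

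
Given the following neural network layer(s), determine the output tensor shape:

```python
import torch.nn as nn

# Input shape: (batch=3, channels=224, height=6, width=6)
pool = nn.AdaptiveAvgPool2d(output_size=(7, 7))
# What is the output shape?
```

Input: (3, 224, 6, 6) -> Output: (3, 224, 7, 7)

Answer: (3, 224, 7, 7)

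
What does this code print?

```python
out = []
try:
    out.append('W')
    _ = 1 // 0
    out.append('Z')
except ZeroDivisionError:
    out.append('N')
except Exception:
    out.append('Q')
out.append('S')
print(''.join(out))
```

Execution trace: 'W' (try body) → 'N' (except ZeroDivisionError) → 'S' (after the try/except). Output: WNS

Answer: WNS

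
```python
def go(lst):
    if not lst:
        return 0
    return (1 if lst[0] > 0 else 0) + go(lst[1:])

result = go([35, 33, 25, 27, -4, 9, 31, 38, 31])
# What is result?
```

Count of positive elements in [35, 33, 25, 27, -4, 9, 31, 38, 31] = 8

Answer: 8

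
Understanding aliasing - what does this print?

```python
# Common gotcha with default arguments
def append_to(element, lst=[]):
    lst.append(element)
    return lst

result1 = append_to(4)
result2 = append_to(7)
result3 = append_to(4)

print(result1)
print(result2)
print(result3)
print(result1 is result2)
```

Key concept: mutable default argument gotcha.
Step by step:
`result1 = append_to(4)` → result1 = [4]
`result2 = append_to(7)` → result1 = [4, 7] (same object as result2); result2 = [4, 7] (same object as result1)
`result3 = append_to(4)` → result1 = [4, 7, 4] (same object as result2, result3); result2 = [4, 7, 4] (same object as result1, result3); result3 = [4, 7, 4] (same object as result1, result2)
`print(result1)` → prints [4, 7, 4]
`print(result2)` → prints [4, 7, 4]
`print(result3)` → prints [4, 7, 4]
`print(result1 is result2)` → prints True

Answer:
[4, 7, 4]
[4, 7, 4]
[4, 7, 4]
True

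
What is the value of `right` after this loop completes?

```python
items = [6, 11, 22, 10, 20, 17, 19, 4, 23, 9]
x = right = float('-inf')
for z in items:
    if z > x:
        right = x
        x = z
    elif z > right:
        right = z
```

Second largest (with repeats) in [6, 11, 22, 10, 20, 17, 19, 4, 23, 9]
`right` takes the values: -inf → 6 → 11 → 20 → 22

Answer: 22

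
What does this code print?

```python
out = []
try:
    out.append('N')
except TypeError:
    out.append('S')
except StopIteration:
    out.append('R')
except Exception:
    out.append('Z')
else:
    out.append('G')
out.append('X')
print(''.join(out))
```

Execution trace: 'N' (try body, no exception) → 'G' (else) → 'X' (after the try/except). Output: NGX

Answer: NGX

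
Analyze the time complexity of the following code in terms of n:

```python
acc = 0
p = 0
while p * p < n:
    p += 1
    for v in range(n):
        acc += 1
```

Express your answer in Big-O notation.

Each loop level contributes: √n × n. Multiplying the contributions gives O(n√n).

Answer: O(n√n)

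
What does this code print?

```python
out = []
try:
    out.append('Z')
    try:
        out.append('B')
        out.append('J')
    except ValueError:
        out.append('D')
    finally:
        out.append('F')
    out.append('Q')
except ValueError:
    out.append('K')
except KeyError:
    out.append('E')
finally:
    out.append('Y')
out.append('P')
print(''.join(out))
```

Execution trace: 'Z' (try body) → 'B' (inner try body) → 'J' (inner try body, no exception) → 'F' (inner finally) → 'Q' (try body, no exception) → 'Y' (finally) → 'P' (after the try/except). Output: ZBJFQYP

Answer: ZBJFQYP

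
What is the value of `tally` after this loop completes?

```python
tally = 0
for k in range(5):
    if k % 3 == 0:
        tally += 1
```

Count numbers divisible by 3 in range(5)
`tally` takes the values: 0 → 1 → 2

Answer: 2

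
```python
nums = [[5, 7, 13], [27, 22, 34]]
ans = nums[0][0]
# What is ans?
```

Trace:
`nums = [[5, 7, 13], [27, 22, 34]]` → nums = [[5, 7, 13], [27, 22, 34]]
`ans = nums[0][0]` → ans = 5
So ans = 5

Answer: 5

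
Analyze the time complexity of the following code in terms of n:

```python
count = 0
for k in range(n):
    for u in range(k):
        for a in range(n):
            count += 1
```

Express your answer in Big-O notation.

Each loop level contributes: n × n × n. Multiplying the contributions gives O(n^3).

Answer: O(n^3)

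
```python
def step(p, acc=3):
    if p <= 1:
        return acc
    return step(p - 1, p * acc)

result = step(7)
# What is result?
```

Accumulator trace (n, acc): (7, 3) -> (6, 21) -> (5, 126) -> (4, 630) -> (3, 2520) -> (2, 7560) -> (1, 15120) -> return 15120

Answer: 15120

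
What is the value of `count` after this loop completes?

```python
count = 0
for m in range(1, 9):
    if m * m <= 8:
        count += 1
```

Count numbers where m² ≤ 8
`count` takes the values: 0 → 1 → 2

Answer: 2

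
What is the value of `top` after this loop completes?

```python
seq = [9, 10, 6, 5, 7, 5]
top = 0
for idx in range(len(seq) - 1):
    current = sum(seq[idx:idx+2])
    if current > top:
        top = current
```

Max sum of 2-element window in [9, 10, 6, 5, 7, 5]
`top` takes the values: 0 → 19

Answer: 19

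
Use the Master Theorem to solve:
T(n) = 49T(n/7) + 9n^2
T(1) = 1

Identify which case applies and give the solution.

a=49, b=7, f(n)=9n^2. log_7(49) = 2. Since c=2 = 2, Case 2 applies: T(n) = Θ(n^log_b(a) · log n) = O(n^2 log n).

Answer: O(n^2 log n) - Case 2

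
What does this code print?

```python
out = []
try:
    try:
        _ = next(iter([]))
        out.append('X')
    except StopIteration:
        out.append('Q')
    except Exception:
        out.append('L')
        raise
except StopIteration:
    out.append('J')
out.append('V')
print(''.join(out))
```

Execution trace: 'Q' (inner except StopIteration) → 'V' (after the try/except). Output: QV

Answer: QV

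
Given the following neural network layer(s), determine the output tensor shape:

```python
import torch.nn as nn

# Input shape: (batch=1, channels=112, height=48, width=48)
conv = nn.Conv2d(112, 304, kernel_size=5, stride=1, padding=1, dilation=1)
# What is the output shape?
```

Input: (1, 112, 48, 48) -> Output: (1, 304, 46, 46)

Answer: (1, 304, 46, 46)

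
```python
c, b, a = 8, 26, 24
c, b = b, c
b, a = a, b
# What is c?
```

Trace:
`c, b, a = 8, 26, 24` → c = 8; b = 26; a = 24
`c, b = b, c` → c = 26; b = 8
`b, a = a, b` → b = 24; a = 8
So c = 26

Answer: 26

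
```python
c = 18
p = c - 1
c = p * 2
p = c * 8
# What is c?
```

Trace:
`c = 18` → c = 18
`p = c - 1` → p = 17
`c = p * 2` → c = 34
`p = c * 8` → p = 272
So c = 34

Answer: 34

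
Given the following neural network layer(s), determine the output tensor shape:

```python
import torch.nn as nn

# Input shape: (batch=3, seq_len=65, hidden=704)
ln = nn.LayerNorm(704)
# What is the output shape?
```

Input: (3, 65, 704) -> Output: (3, 65, 704)

Answer: (3, 65, 704)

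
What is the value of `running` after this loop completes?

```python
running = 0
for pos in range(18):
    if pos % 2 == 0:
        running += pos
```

Sum of even numbers 0 to 17
`running` takes the values: 0 → 2 → 6 → 12 → 20 → 30 → 42 → 56 → 72

Answer: 72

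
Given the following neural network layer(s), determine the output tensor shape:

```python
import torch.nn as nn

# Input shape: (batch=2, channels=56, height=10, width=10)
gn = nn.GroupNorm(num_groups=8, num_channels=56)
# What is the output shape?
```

Input: (2, 56, 10, 10) -> Output: (2, 56, 10, 10)

Answer: (2, 56, 10, 10)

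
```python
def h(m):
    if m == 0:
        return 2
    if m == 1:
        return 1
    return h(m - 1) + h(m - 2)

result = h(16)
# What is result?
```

Build up from base cases: h(0)=2, h(1)=1, h(2)=3, h(3)=4, h(4)=7, h(5)=11, h(6)=18, ..., h(16)=2207

Answer: 2207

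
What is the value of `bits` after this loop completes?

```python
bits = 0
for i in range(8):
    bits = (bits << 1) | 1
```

Build 8 consecutive 1-bits: 0b11111111
`bits` takes the values: 0 → 1 → 3 → 7 → 15 → 31 → 63 → 127 → 255

Answer: 255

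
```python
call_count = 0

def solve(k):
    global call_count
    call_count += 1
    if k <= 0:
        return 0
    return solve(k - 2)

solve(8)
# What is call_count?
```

Linear recursion stepping by 2: 5 calls from k=8 down to ≤0.

Answer: 5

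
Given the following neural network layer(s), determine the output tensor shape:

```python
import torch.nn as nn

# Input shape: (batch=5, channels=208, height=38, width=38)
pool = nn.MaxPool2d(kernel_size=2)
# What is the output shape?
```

Input: (5, 208, 38, 38) -> Output: (5, 208, 19, 19)

Answer: (5, 208, 19, 19)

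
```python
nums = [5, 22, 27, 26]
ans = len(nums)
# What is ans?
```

Trace:
`nums = [5, 22, 27, 26]` → nums = [5, 22, 27, 26]
`ans = len(nums)` → ans = 4
So ans = 4

Answer: 4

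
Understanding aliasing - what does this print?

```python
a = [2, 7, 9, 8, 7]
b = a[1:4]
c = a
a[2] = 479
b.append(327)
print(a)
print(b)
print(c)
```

Key concept: slice vs alias.
Step by step:
`a = [2, 7, 9, 8, 7]` → a = [2, 7, 9, 8, 7]
`b = a[1:4]` → b = [7, 9, 8]
`c = a` → c = [2, 7, 9, 8, 7] (same object as a)
`a[2] = 479` → a = [2, 7, 479, 8, 7] (same object as c); c = [2, 7, 479, 8, 7] (same object as a)
`b.append(327)` → b = [7, 9, 8, 327]
`print(a)` → prints [2, 7, 479, 8, 7]
`print(b)` → prints [7, 9, 8, 327]
`print(c)` → prints [2, 7, 479, 8, 7]

Answer:
[2, 7, 479, 8, 7]
[7, 9, 8, 327]
[2, 7, 479, 8, 7]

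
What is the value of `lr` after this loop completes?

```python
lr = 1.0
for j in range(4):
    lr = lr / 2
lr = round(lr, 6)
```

Halving LR 4 times: 1 / 2^4
`lr` takes the values: 1.0 → 0.5 → 0.25 → 0.125 → 0.0625

Answer: 0.0625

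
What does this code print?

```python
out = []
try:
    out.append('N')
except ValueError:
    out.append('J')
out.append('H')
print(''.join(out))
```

Execution trace: 'N' (try body, no exception) → 'H' (after the try/except). Output: NH

Answer: NH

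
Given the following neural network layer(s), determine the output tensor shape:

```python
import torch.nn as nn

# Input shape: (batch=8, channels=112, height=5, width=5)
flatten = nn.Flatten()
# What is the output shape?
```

Input: (8, 112, 5, 5) -> Output: (8, 2800)

Answer: (8, 2800)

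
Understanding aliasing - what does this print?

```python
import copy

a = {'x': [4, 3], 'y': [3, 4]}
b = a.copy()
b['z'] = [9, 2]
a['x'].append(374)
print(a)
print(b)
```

Key concept: shallow copy of dict with mutable values.
Step by step:
`a = {'x': [4, 3], 'y': [3, 4]}` → a = {'x': [4, 3], 'y': [3, 4]}
`b = a.copy()` → b = {'x': [4, 3], 'y': [3, 4]}
`b['z'] = [9, 2]` → b = {'x': [4, 3], 'y': [3, 4], 'z': [9, 2]}
`a['x'].append(374)` → a = {'x': [4, 3, 374], 'y': [3, 4]}; b = {'x': [4, 3, 374], 'y': [3, 4], 'z': [9, 2]}
`print(a)` → prints {'x': [4, 3, 374], 'y': [3, 4]}
`print(b)` → prints {'x': [4, 3, 374], 'y': [3, 4], 'z': [9, 2]}

Answer:
{'x': [4, 3, 374], 'y': [3, 4]}
{'x': [4, 3, 374], 'y': [3, 4], 'z': [9, 2]}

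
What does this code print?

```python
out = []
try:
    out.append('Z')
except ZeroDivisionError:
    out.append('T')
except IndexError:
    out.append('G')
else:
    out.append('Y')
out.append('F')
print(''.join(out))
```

Execution trace: 'Z' (try body, no exception) → 'Y' (else) → 'F' (after the try/except). Output: ZYF

Answer: ZYF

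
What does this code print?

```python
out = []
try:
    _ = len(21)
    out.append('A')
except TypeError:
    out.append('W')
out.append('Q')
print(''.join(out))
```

Execution trace: 'W' (except TypeError) → 'Q' (after the try/except). Output: WQ

Answer: WQ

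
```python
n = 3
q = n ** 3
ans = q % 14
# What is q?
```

Trace:
`n = 3` → n = 3
`q = n ** 3` → q = 27
`ans = q % 14` → ans = 13
So q = 27

Answer: 27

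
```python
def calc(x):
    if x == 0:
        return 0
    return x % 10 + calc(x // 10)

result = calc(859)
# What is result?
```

Sum of digits of 859: 9 + 5 + 8 = 22

Answer: 22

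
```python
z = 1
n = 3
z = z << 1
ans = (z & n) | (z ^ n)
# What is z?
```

Trace:
`z = 1` → z = 1
`n = 3` → n = 3
`z = z << 1` → z = 2
`ans = (z & n) | (z ^ n)` → ans = 3
So z = 2

Answer: 2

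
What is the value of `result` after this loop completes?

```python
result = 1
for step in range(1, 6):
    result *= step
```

5! = 120
`result` takes the values: 1 → 2 → 6 → 24 → 120

Answer: 120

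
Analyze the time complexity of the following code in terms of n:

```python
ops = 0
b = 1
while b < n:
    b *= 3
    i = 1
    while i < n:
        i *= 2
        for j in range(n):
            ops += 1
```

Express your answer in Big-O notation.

Each loop level contributes: log n × log n × n. Multiplying the contributions gives O(n log² n).

Answer: O(n log² n)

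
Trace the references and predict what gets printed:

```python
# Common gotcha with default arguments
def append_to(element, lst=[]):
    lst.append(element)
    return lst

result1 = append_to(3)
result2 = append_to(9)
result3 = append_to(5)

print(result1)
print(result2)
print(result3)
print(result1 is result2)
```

Key concept: mutable default argument gotcha.
Step by step:
`result1 = append_to(3)` → result1 = [3]
`result2 = append_to(9)` → result1 = [3, 9] (same object as result2); result2 = [3, 9] (same object as result1)
`result3 = append_to(5)` → result1 = [3, 9, 5] (same object as result2, result3); result2 = [3, 9, 5] (same object as result1, result3); result3 = [3, 9, 5] (same object as result1, result2)
`print(result1)` → prints [3, 9, 5]
`print(result2)` → prints [3, 9, 5]
`print(result3)` → prints [3, 9, 5]
`print(result1 is result2)` → prints True

Answer:
[3, 9, 5]
[3, 9, 5]
[3, 9, 5]
True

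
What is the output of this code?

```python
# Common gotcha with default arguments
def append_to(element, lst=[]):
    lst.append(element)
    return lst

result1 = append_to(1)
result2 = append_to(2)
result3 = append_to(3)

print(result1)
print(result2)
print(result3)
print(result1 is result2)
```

Key concept: mutable default argument gotcha.
Step by step:
`result1 = append_to(1)` → result1 = [1]
`result2 = append_to(2)` → result1 = [1, 2] (same object as result2); result2 = [1, 2] (same object as result1)
`result3 = append_to(3)` → result1 = [1, 2, 3] (same object as result2, result3); result2 = [1, 2, 3] (same object as result1, result3); result3 = [1, 2, 3] (same object as result1, result2)
`print(result1)` → prints [1, 2, 3]
`print(result2)` → prints [1, 2, 3]
`print(result3)` → prints [1, 2, 3]
`print(result1 is result2)` → prints True

Answer:
[1, 2, 3]
[1, 2, 3]
[1, 2, 3]
True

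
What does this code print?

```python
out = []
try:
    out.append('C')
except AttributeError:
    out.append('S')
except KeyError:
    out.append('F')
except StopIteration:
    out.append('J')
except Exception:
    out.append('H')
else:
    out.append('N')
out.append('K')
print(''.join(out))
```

Execution trace: 'C' (try body, no exception) → 'N' (else) → 'K' (after the try/except). Output: CNK

Answer: CNK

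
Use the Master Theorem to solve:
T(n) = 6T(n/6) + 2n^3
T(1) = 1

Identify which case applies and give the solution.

a=6, b=6, f(n)=2n^3. log_6(6) = 1. Since c=3 > 1 and the regularity condition holds (6(n/6)^3 = (6/6^3)n^3 with 6/6^3 < 1), Case 3 applies: T(n) = Θ(f(n)) = O(n^3).

Answer: O(n^3) - Case 3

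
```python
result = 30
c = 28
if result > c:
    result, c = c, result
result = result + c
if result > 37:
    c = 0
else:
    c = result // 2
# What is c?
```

Trace:
`result = 30` → result = 30
`c = 28` → c = 28
`if result > c: ...` → result > c is True → result = 28; c = 30
`result = result + c` → result = 58
`if result > 37: ...` → result > 37 is True → c = 0
So c = 0

Answer: 0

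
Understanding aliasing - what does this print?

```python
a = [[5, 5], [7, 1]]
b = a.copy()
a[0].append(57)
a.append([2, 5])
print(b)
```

Key concept: shallow copy with nested lists.
Step by step:
`a = [[5, 5], [7, 1]]` → a = [[5, 5], [7, 1]]
`b = a.copy()` → b = [[5, 5], [7, 1]]
`a[0].append(57)` → a = [[5, 5, 57], [7, 1]]; b = [[5, 5, 57], [7, 1]]
`a.append([2, 5])` → a = [[5, 5, 57], [7, 1], [2, 5]]
`print(b)` → prints [[5, 5, 57], [7, 1]]

Answer: [[5, 5, 57], [7, 1]]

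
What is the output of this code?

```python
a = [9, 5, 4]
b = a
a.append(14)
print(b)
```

Key concept: basic list aliasing.
Step by step:
`a = [9, 5, 4]` → a = [9, 5, 4]
`b = a` → b = [9, 5, 4] (same object as a)
`a.append(14)` → a = [9, 5, 4, 14] (same object as b); b = [9, 5, 4, 14] (same object as a)
`print(b)` → prints [9, 5, 4, 14]

Answer: [9, 5, 4, 14]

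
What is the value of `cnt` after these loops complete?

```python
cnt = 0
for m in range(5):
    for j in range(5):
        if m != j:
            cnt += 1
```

5² - 5 (exclude diagonal)
`cnt` takes the values: 0 → 1 → 2 → 3 → 4 → 5 → 6 → 7 → 8 → 9 → 10 → 11 → 12 → 13 → 14 → 15 → 16 → 17 → 18 → 19 → 20

Answer: 20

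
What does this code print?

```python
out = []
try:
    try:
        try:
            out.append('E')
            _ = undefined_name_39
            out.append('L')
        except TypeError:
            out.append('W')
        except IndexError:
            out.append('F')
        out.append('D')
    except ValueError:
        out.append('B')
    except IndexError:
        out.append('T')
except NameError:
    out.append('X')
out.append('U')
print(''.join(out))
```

Execution trace: 'E' (inner try body) → 'X' (outer except NameError) → 'U' (after the try/except). Output: EXU

Answer: EXU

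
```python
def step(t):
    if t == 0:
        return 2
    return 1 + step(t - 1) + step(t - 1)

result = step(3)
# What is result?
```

step(t) = 1 + 2·step(t-1), step(0)=2. Closed form: (2+1)·2^3 - 1 = 23.

Answer: 23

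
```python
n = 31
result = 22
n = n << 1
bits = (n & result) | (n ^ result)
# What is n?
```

Trace:
`n = 31` → n = 31
`result = 22` → result = 22
`n = n << 1` → n = 62
`bits = (n & result) | (n ^ result)` → bits = 62
So n = 62

Answer: 62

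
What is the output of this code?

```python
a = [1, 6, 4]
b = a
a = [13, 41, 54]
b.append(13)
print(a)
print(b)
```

Key concept: rebinding vs mutation: a is rebound to a new list, b still points at the original.
Step by step:
`a = [1, 6, 4]` → a = [1, 6, 4]
`b = a` → b = [1, 6, 4] (same object as a)
`a = [13, 41, 54]` → a = [13, 41, 54]
`b.append(13)` → b = [1, 6, 4, 13]
`print(a)` → prints [13, 41, 54]
`print(b)` → prints [1, 6, 4, 13]

Answer:
[13, 41, 54]
[1, 6, 4, 13]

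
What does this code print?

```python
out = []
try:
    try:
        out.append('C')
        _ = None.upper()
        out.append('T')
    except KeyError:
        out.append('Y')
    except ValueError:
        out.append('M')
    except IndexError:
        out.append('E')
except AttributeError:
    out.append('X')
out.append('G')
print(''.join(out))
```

Execution trace: 'C' (try body) → 'X' (outer except AttributeError) → 'G' (after the try/except). Output: CXG

Answer: CXG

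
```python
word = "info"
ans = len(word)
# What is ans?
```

Trace:
`word = "info"` → word = 'info'
`ans = len(word)` → ans = 4
So ans = 4

Answer: 4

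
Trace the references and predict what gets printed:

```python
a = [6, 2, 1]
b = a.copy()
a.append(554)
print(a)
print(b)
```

Key concept: list.copy() creates independent copy.
Step by step:
`a = [6, 2, 1]` → a = [6, 2, 1]
`b = a.copy()` → b = [6, 2, 1]
`a.append(554)` → a = [6, 2, 1, 554]
`print(a)` → prints [6, 2, 1, 554]
`print(b)` → prints [6, 2, 1]

Answer:
[6, 2, 1, 554]
[6, 2, 1]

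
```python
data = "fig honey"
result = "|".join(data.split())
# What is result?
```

Trace:
`data = "fig honey"` → data = 'fig honey'
`result = "|".join(data.split())` → result = 'fig|honey'
So result = 'fig|honey'

Answer: 'fig|honey'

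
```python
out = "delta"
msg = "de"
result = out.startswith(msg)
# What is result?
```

Trace:
`out = "delta"` → out = 'delta'
`msg = "de"` → msg = 'de'
`result = out.startswith(msg)` → result = True
So result = True

Answer: True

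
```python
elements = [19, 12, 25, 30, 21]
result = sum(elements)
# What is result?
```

Trace:
`elements = [19, 12, 25, 30, 21]` → elements = [19, 12, 25, 30, 21]
`result = sum(elements)` → result = 107
So result = 107

Answer: 107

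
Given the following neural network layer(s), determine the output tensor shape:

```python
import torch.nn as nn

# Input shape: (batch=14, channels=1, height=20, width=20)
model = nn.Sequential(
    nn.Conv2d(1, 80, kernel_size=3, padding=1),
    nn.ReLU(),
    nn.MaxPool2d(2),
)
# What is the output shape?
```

Input: (14, 1, 20, 20) -> after Conv2d: (14, 80, 20, 20) -> after ReLU: (14, 80, 20, 20) -> Output: (14, 80, 10, 10)

Answer: (14, 80, 10, 10)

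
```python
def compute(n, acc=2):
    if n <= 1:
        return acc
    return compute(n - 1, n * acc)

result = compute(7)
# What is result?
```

Accumulator trace (n, acc): (7, 2) -> (6, 14) -> (5, 84) -> (4, 420) -> (3, 1680) -> (2, 5040) -> (1, 10080) -> return 10080

Answer: 10080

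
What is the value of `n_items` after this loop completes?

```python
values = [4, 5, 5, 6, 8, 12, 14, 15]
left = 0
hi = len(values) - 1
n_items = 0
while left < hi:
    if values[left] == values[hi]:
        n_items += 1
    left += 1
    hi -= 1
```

Count matching pairs from ends
`n_items` takes the values: 0

Answer: 0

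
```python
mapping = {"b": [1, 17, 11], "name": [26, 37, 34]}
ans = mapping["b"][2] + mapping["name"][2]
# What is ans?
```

Trace:
`mapping = {"b": [1, 17, 11], "name": [26, 37, 34]}` → mapping = {'b': [1, 17, 11], 'name': [26, 37, 34]}
`ans = mapping["b"][2] + mapping["name"][2]` → ans = 45
So ans = 45

Answer: 45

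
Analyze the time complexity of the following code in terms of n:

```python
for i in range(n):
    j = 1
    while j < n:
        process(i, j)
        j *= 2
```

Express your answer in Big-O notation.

This is Linear outer loop, logarithmic inner loop. Time complexity: O(n log n).

Answer: O(n log n)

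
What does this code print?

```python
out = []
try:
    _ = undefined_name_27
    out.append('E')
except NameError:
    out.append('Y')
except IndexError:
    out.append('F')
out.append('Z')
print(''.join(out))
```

Execution trace: 'Y' (except NameError) → 'Z' (after the try/except). Output: YZ

Answer: YZ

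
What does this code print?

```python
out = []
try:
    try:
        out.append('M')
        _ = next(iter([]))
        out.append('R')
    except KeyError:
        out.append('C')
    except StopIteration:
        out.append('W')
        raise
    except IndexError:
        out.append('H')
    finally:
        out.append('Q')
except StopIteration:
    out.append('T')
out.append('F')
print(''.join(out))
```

Execution trace: 'M' (inner try body) → 'W' (inner except StopIteration) → 'Q' (inner finally) → 'T' (outer except StopIteration) → 'F' (after the try/except). Output: MWQTF

Answer: MWQTF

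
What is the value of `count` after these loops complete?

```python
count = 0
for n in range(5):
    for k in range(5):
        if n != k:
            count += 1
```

5² - 5 (exclude diagonal)
`count` takes the values: 0 → 1 → 2 → 3 → 4 → 5 → 6 → 7 → 8 → 9 → 10 → 11 → 12 → 13 → 14 → 15 → 16 → 17 → 18 → 19 → 20

Answer: 20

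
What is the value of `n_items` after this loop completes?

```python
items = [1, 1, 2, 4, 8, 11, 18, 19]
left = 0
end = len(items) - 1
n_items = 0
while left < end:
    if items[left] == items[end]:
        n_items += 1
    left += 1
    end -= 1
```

Count matching pairs from ends
`n_items` takes the values: 0

Answer: 0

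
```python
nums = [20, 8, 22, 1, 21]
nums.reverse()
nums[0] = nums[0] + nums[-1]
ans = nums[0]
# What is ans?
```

Trace:
`nums = [20, 8, 22, 1, 21]` → nums = [20, 8, 22, 1, 21]
`nums.reverse()` → nums = [21, 1, 22, 8, 20]
`nums[0] = nums[0] + nums[-1]` → nums = [41, 1, 22, 8, 20]
`ans = nums[0]` → ans = 41
So ans = 41

Answer: 41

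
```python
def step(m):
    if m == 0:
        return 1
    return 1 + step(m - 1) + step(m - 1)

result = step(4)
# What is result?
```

step(m) = 1 + 2·step(m-1), step(0)=1. Closed form: (1+1)·2^4 - 1 = 31.

Answer: 31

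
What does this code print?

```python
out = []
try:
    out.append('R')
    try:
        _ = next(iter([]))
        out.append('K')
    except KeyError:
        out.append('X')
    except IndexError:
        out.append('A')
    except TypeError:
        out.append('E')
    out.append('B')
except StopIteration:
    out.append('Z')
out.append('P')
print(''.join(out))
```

Execution trace: 'R' (try body) → 'Z' (except StopIteration) → 'P' (after the try/except). Output: RZP

Answer: RZP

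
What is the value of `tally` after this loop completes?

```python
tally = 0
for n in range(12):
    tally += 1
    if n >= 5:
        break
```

Loop breaks when n reaches 5, tally is 6
`tally` takes the values: 0 → 1 → 2 → 3 → 4 → 5 → 6

Answer: 6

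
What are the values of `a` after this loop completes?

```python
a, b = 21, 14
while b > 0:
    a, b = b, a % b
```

GCD of 21 and 14
`a` takes the values: 21 → 14 → 7

Answer: 7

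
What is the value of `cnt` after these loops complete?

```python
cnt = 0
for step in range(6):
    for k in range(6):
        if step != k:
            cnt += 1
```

6² - 6 (exclude diagonal)
`cnt` takes the values: 0 → 1 → 2 → 3 → 4 → 5 → 6 → 7 → 8 → 9 → 10 → 11 → 12 → 13 → 14 → 15 → 16 → 17 → 18 → 19 → 20 → 21 → 22 → 23 → 24 → 25 → 26 → 27 → 28 → 29 → 30

Answer: 30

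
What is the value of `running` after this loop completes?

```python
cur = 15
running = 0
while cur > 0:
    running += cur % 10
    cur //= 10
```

Sum digits of 15
`running` takes the values: 0 → 5 → 6

Answer: 6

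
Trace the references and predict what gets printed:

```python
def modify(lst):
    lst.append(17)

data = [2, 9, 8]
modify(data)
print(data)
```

Key concept: function modifies passed list.
Step by step:
`data = [2, 9, 8]` → data = [2, 9, 8]
`modify(data)` → data = [2, 9, 8, 17]
`print(data)` → prints [2, 9, 8, 17]

Answer: [2, 9, 8, 17]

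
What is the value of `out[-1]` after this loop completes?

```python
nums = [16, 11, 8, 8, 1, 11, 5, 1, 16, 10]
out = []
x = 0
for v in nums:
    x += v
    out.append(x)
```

Cumulative sum ends at 87
`out` takes the values: [] → [16] → [16, 27] → [16, 27, 35] → [16, 27, 35, 43] → [16, 27, 35, 43, 44] → [16, 27, 35, 43, 44, 55] → [16, 27, 35, 43, 44, 55, 60] → [16, 27, 35, 43, 44, 55, 60, 61] → [16, 27, 35, 43, 44, 55, 60, 61, 77] → [16, 27, 35, 43, 44, 55, 60, 61, 77, 87]
So `out[-1]` = 87

Answer: 87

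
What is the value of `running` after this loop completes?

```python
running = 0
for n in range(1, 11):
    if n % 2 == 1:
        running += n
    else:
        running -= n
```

Add odd, subtract even
`running` takes the values: 0 → 1 → -1 → 2 → -2 → 3 → -3 → 4 → -4 → 5 → -5

Answer: -5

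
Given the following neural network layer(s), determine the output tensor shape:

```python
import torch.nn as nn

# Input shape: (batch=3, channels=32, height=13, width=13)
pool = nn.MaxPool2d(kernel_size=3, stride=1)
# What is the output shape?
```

Input: (3, 32, 13, 13) -> Output: (3, 32, 11, 11)

Answer: (3, 32, 11, 11)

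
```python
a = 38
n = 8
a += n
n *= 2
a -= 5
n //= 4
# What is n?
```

Trace:
`a = 38` → a = 38
`n = 8` → n = 8
`a += n` → a = 46
`n *= 2` → n = 16
`a -= 5` → a = 41
`n //= 4` → n = 4
So n = 4

Answer: 4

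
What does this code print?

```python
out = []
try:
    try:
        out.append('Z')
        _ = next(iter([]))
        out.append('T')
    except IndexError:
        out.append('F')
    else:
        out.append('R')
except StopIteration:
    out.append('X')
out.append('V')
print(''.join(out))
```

Execution trace: 'Z' (inner try body) → 'X' (outer except StopIteration) → 'V' (after the try/except). Output: ZXV

Answer: ZXV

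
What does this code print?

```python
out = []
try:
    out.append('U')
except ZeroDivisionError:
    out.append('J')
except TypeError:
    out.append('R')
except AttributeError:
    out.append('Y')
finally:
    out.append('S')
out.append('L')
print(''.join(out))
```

Execution trace: 'U' (try body, no exception) → 'S' (finally) → 'L' (after the try/except). Output: USL

Answer: USL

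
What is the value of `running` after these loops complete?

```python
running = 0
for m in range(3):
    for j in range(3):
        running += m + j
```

Sum of all m+j for m,j in 3x3
`running` takes the values: 0 → 1 → 3 → 4 → 6 → 9 → 11 → 14 → 18

Answer: 18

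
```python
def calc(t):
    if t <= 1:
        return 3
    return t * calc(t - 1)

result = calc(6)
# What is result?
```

calc(6) = 6 * 5 * 4 * 3 * 2 * 3 = 2160

Answer: 2160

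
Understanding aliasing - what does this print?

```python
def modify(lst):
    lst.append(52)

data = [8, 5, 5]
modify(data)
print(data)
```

Key concept: function modifies passed list.
Step by step:
`data = [8, 5, 5]` → data = [8, 5, 5]
`modify(data)` → data = [8, 5, 5, 52]
`print(data)` → prints [8, 5, 5, 52]

Answer: [8, 5, 5, 52]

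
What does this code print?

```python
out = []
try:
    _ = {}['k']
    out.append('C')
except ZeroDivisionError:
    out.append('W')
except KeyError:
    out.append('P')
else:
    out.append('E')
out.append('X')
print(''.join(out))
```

Execution trace: 'P' (except KeyError) → 'X' (after the try/except). Output: PX

Answer: PX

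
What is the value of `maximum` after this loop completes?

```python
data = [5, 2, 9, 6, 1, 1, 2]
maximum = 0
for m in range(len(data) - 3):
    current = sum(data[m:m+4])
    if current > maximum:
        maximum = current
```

Max sum of 4-element window in [5, 2, 9, 6, 1, 1, 2]
`maximum` takes the values: 0 → 22

Answer: 22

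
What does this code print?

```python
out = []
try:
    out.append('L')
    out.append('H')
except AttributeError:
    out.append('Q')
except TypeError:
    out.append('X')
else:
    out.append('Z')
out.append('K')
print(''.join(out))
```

Execution trace: 'L' (try body) → 'H' (try body, no exception) → 'Z' (else) → 'K' (after the try/except). Output: LHZK

Answer: LHZK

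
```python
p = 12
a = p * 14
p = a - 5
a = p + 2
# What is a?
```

Trace:
`p = 12` → p = 12
`a = p * 14` → a = 168
`p = a - 5` → p = 163
`a = p + 2` → a = 165
So a = 165

Answer: 165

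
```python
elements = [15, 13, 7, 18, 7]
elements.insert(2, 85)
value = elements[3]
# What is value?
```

Trace:
`elements = [15, 13, 7, 18, 7]` → elements = [15, 13, 7, 18, 7]
`elements.insert(2, 85)` → elements = [15, 13, 85, 7, 18, 7]
`value = elements[3]` → value = 7
So value = 7

Answer: 7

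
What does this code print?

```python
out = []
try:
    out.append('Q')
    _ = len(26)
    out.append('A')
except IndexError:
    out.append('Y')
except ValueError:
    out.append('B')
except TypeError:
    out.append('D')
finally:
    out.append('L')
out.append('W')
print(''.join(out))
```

Execution trace: 'Q' (try body) → 'D' (except TypeError) → 'L' (finally) → 'W' (after the try/except). Output: QDLW

Answer: QDLW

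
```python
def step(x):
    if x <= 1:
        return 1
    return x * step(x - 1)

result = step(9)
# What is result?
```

step(9) = 9 * 8 * 7 * 6 * 5 * 4 * 3 * 2 * 1 = 362880

Answer: 362880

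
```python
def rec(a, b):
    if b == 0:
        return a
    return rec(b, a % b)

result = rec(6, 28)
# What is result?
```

rec(6, 28) -> rec(28, 6) -> rec(6, 4) -> rec(4, 2) -> rec(2, 0) -> 2

Answer: 2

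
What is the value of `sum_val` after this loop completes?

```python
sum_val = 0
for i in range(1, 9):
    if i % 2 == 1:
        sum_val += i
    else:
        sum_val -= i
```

Add odd, subtract even
`sum_val` takes the values: 0 → 1 → -1 → 2 → -2 → 3 → -3 → 4 → -4

Answer: -4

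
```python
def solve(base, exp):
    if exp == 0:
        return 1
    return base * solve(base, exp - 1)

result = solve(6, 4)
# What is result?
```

solve(6, 4) = 6 * 6 * 6 * 6 = 1296

Answer: 1296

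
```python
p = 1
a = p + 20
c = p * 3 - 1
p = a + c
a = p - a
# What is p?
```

Trace:
`p = 1` → p = 1
`a = p + 20` → a = 21
`c = p * 3 - 1` → c = 2
`p = a + c` → p = 23
`a = p - a` → a = 2
So p = 23

Answer: 23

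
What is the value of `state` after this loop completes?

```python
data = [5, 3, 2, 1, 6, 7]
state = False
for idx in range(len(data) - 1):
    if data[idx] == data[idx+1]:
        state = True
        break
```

Check consecutive duplicates in [5, 3, 2, 1, 6, 7]
`state` takes the values: False

Answer: False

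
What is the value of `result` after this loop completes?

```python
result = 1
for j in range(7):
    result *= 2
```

2^7 = 128
`result` takes the values: 1 → 2 → 4 → 8 → 16 → 32 → 64 → 128

Answer: 128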